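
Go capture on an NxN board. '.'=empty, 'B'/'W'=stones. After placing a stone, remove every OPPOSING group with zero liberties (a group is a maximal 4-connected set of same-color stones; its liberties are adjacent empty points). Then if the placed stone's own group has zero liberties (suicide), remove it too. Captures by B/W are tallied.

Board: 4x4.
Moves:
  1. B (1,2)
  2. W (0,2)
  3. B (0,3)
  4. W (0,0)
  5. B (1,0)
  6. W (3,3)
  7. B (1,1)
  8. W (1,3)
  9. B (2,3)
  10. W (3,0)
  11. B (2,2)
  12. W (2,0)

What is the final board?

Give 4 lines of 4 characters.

Answer: W.W.
BBBW
W.BB
W..W

Derivation:
Move 1: B@(1,2) -> caps B=0 W=0
Move 2: W@(0,2) -> caps B=0 W=0
Move 3: B@(0,3) -> caps B=0 W=0
Move 4: W@(0,0) -> caps B=0 W=0
Move 5: B@(1,0) -> caps B=0 W=0
Move 6: W@(3,3) -> caps B=0 W=0
Move 7: B@(1,1) -> caps B=0 W=0
Move 8: W@(1,3) -> caps B=0 W=1
Move 9: B@(2,3) -> caps B=0 W=1
Move 10: W@(3,0) -> caps B=0 W=1
Move 11: B@(2,2) -> caps B=0 W=1
Move 12: W@(2,0) -> caps B=0 W=1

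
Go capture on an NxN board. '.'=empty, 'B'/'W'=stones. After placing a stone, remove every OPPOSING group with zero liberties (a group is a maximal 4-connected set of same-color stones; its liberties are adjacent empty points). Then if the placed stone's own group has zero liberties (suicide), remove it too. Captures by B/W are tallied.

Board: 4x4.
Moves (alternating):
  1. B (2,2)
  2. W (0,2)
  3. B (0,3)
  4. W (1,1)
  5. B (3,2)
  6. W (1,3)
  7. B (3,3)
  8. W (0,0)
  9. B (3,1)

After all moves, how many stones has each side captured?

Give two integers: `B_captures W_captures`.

Move 1: B@(2,2) -> caps B=0 W=0
Move 2: W@(0,2) -> caps B=0 W=0
Move 3: B@(0,3) -> caps B=0 W=0
Move 4: W@(1,1) -> caps B=0 W=0
Move 5: B@(3,2) -> caps B=0 W=0
Move 6: W@(1,3) -> caps B=0 W=1
Move 7: B@(3,3) -> caps B=0 W=1
Move 8: W@(0,0) -> caps B=0 W=1
Move 9: B@(3,1) -> caps B=0 W=1

Answer: 0 1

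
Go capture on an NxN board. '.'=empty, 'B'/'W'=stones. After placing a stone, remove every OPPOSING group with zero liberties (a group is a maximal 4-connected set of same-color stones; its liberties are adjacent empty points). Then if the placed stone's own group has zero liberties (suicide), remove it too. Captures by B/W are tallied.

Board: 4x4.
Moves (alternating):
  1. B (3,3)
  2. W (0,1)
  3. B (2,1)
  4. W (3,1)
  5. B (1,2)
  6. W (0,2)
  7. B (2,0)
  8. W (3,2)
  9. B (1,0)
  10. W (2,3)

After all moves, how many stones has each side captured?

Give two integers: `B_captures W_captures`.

Answer: 0 1

Derivation:
Move 1: B@(3,3) -> caps B=0 W=0
Move 2: W@(0,1) -> caps B=0 W=0
Move 3: B@(2,1) -> caps B=0 W=0
Move 4: W@(3,1) -> caps B=0 W=0
Move 5: B@(1,2) -> caps B=0 W=0
Move 6: W@(0,2) -> caps B=0 W=0
Move 7: B@(2,0) -> caps B=0 W=0
Move 8: W@(3,2) -> caps B=0 W=0
Move 9: B@(1,0) -> caps B=0 W=0
Move 10: W@(2,3) -> caps B=0 W=1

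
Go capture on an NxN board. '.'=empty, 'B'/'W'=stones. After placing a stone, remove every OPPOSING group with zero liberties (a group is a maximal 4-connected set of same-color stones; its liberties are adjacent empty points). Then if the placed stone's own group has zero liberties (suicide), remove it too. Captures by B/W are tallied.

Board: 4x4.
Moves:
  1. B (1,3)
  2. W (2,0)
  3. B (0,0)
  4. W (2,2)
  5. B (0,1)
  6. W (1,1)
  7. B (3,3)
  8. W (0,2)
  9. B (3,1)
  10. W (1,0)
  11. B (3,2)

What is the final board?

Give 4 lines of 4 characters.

Move 1: B@(1,3) -> caps B=0 W=0
Move 2: W@(2,0) -> caps B=0 W=0
Move 3: B@(0,0) -> caps B=0 W=0
Move 4: W@(2,2) -> caps B=0 W=0
Move 5: B@(0,1) -> caps B=0 W=0
Move 6: W@(1,1) -> caps B=0 W=0
Move 7: B@(3,3) -> caps B=0 W=0
Move 8: W@(0,2) -> caps B=0 W=0
Move 9: B@(3,1) -> caps B=0 W=0
Move 10: W@(1,0) -> caps B=0 W=2
Move 11: B@(3,2) -> caps B=0 W=2

Answer: ..W.
WW.B
W.W.
.BBB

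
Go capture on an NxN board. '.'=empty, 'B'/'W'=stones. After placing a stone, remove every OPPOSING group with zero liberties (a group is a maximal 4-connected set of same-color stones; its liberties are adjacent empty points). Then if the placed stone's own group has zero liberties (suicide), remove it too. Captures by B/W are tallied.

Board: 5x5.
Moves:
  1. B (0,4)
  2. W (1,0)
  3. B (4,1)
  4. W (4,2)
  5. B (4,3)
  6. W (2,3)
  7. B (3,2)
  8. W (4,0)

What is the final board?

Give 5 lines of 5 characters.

Answer: ....B
W....
...W.
..B..
WB.B.

Derivation:
Move 1: B@(0,4) -> caps B=0 W=0
Move 2: W@(1,0) -> caps B=0 W=0
Move 3: B@(4,1) -> caps B=0 W=0
Move 4: W@(4,2) -> caps B=0 W=0
Move 5: B@(4,3) -> caps B=0 W=0
Move 6: W@(2,3) -> caps B=0 W=0
Move 7: B@(3,2) -> caps B=1 W=0
Move 8: W@(4,0) -> caps B=1 W=0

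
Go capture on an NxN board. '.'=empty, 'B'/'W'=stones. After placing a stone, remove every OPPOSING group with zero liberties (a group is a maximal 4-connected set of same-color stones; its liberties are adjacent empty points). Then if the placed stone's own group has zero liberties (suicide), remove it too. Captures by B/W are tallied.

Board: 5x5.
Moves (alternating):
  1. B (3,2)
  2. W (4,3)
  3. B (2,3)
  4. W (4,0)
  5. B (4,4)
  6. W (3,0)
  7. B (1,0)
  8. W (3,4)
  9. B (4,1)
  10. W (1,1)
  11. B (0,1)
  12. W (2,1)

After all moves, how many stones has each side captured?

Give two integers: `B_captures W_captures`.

Answer: 0 1

Derivation:
Move 1: B@(3,2) -> caps B=0 W=0
Move 2: W@(4,3) -> caps B=0 W=0
Move 3: B@(2,3) -> caps B=0 W=0
Move 4: W@(4,0) -> caps B=0 W=0
Move 5: B@(4,4) -> caps B=0 W=0
Move 6: W@(3,0) -> caps B=0 W=0
Move 7: B@(1,0) -> caps B=0 W=0
Move 8: W@(3,4) -> caps B=0 W=1
Move 9: B@(4,1) -> caps B=0 W=1
Move 10: W@(1,1) -> caps B=0 W=1
Move 11: B@(0,1) -> caps B=0 W=1
Move 12: W@(2,1) -> caps B=0 W=1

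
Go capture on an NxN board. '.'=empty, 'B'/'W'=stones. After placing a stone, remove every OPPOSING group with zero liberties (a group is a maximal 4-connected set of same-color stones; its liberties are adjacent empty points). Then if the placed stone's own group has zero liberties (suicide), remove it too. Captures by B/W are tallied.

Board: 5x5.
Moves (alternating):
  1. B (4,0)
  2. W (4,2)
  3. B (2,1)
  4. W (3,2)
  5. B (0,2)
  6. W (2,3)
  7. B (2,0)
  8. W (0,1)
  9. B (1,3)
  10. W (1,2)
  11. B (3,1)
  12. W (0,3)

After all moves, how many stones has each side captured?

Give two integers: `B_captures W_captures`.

Move 1: B@(4,0) -> caps B=0 W=0
Move 2: W@(4,2) -> caps B=0 W=0
Move 3: B@(2,1) -> caps B=0 W=0
Move 4: W@(3,2) -> caps B=0 W=0
Move 5: B@(0,2) -> caps B=0 W=0
Move 6: W@(2,3) -> caps B=0 W=0
Move 7: B@(2,0) -> caps B=0 W=0
Move 8: W@(0,1) -> caps B=0 W=0
Move 9: B@(1,3) -> caps B=0 W=0
Move 10: W@(1,2) -> caps B=0 W=0
Move 11: B@(3,1) -> caps B=0 W=0
Move 12: W@(0,3) -> caps B=0 W=1

Answer: 0 1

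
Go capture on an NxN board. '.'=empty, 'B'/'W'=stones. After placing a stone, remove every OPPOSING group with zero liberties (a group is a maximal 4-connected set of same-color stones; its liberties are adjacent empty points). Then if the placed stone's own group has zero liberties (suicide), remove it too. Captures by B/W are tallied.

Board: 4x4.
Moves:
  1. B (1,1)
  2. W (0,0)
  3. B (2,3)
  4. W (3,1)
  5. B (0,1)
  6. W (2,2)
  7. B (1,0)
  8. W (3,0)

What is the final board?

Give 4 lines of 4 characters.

Answer: .B..
BB..
..WB
WW..

Derivation:
Move 1: B@(1,1) -> caps B=0 W=0
Move 2: W@(0,0) -> caps B=0 W=0
Move 3: B@(2,3) -> caps B=0 W=0
Move 4: W@(3,1) -> caps B=0 W=0
Move 5: B@(0,1) -> caps B=0 W=0
Move 6: W@(2,2) -> caps B=0 W=0
Move 7: B@(1,0) -> caps B=1 W=0
Move 8: W@(3,0) -> caps B=1 W=0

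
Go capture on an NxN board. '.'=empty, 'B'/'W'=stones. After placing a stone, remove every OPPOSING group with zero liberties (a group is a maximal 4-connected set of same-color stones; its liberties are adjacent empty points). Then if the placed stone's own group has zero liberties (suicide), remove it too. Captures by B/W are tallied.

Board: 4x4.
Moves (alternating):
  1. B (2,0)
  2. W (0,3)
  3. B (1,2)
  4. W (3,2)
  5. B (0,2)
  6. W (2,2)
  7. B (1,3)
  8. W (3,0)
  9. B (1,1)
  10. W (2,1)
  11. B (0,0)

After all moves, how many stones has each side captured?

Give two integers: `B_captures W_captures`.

Answer: 1 0

Derivation:
Move 1: B@(2,0) -> caps B=0 W=0
Move 2: W@(0,3) -> caps B=0 W=0
Move 3: B@(1,2) -> caps B=0 W=0
Move 4: W@(3,2) -> caps B=0 W=0
Move 5: B@(0,2) -> caps B=0 W=0
Move 6: W@(2,2) -> caps B=0 W=0
Move 7: B@(1,3) -> caps B=1 W=0
Move 8: W@(3,0) -> caps B=1 W=0
Move 9: B@(1,1) -> caps B=1 W=0
Move 10: W@(2,1) -> caps B=1 W=0
Move 11: B@(0,0) -> caps B=1 W=0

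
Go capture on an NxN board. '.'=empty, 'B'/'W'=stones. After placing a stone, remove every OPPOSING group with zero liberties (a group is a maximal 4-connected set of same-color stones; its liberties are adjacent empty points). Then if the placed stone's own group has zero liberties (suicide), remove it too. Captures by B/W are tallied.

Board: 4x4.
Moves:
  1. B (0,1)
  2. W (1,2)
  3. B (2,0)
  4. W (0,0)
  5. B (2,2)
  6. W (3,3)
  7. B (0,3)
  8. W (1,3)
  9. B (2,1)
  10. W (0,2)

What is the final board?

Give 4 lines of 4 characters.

Move 1: B@(0,1) -> caps B=0 W=0
Move 2: W@(1,2) -> caps B=0 W=0
Move 3: B@(2,0) -> caps B=0 W=0
Move 4: W@(0,0) -> caps B=0 W=0
Move 5: B@(2,2) -> caps B=0 W=0
Move 6: W@(3,3) -> caps B=0 W=0
Move 7: B@(0,3) -> caps B=0 W=0
Move 8: W@(1,3) -> caps B=0 W=0
Move 9: B@(2,1) -> caps B=0 W=0
Move 10: W@(0,2) -> caps B=0 W=1

Answer: WBW.
..WW
BBB.
...W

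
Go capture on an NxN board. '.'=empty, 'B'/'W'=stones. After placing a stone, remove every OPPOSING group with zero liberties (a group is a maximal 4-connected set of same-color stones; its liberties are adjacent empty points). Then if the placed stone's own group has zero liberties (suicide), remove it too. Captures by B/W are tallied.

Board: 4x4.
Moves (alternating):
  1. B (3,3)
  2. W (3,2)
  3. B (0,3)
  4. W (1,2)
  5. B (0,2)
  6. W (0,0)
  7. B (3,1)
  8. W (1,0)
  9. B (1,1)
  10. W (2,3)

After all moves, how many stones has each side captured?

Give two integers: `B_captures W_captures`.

Move 1: B@(3,3) -> caps B=0 W=0
Move 2: W@(3,2) -> caps B=0 W=0
Move 3: B@(0,3) -> caps B=0 W=0
Move 4: W@(1,2) -> caps B=0 W=0
Move 5: B@(0,2) -> caps B=0 W=0
Move 6: W@(0,0) -> caps B=0 W=0
Move 7: B@(3,1) -> caps B=0 W=0
Move 8: W@(1,0) -> caps B=0 W=0
Move 9: B@(1,1) -> caps B=0 W=0
Move 10: W@(2,3) -> caps B=0 W=1

Answer: 0 1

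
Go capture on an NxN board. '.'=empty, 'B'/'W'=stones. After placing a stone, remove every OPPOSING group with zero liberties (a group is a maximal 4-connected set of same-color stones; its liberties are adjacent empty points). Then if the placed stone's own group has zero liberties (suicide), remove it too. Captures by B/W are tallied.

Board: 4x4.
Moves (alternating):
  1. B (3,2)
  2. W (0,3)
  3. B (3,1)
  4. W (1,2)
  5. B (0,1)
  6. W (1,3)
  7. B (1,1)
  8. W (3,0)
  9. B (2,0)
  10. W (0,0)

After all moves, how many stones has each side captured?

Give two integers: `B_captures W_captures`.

Move 1: B@(3,2) -> caps B=0 W=0
Move 2: W@(0,3) -> caps B=0 W=0
Move 3: B@(3,1) -> caps B=0 W=0
Move 4: W@(1,2) -> caps B=0 W=0
Move 5: B@(0,1) -> caps B=0 W=0
Move 6: W@(1,3) -> caps B=0 W=0
Move 7: B@(1,1) -> caps B=0 W=0
Move 8: W@(3,0) -> caps B=0 W=0
Move 9: B@(2,0) -> caps B=1 W=0
Move 10: W@(0,0) -> caps B=1 W=0

Answer: 1 0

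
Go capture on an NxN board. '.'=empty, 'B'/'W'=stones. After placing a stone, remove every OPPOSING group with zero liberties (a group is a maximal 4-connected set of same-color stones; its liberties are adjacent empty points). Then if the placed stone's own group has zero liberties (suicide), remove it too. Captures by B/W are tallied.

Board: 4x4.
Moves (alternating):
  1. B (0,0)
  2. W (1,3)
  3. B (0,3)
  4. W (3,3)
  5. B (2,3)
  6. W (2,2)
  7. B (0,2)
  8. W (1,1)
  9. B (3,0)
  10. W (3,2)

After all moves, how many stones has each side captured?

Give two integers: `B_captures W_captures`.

Move 1: B@(0,0) -> caps B=0 W=0
Move 2: W@(1,3) -> caps B=0 W=0
Move 3: B@(0,3) -> caps B=0 W=0
Move 4: W@(3,3) -> caps B=0 W=0
Move 5: B@(2,3) -> caps B=0 W=0
Move 6: W@(2,2) -> caps B=0 W=1
Move 7: B@(0,2) -> caps B=0 W=1
Move 8: W@(1,1) -> caps B=0 W=1
Move 9: B@(3,0) -> caps B=0 W=1
Move 10: W@(3,2) -> caps B=0 W=1

Answer: 0 1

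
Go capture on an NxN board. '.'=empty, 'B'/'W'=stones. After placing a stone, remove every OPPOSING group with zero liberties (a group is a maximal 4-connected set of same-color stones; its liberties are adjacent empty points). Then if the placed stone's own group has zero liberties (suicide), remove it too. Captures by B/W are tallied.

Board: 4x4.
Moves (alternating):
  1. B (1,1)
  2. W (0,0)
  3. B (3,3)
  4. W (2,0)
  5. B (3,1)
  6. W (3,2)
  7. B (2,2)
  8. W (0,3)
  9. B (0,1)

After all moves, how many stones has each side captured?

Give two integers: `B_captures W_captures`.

Move 1: B@(1,1) -> caps B=0 W=0
Move 2: W@(0,0) -> caps B=0 W=0
Move 3: B@(3,3) -> caps B=0 W=0
Move 4: W@(2,0) -> caps B=0 W=0
Move 5: B@(3,1) -> caps B=0 W=0
Move 6: W@(3,2) -> caps B=0 W=0
Move 7: B@(2,2) -> caps B=1 W=0
Move 8: W@(0,3) -> caps B=1 W=0
Move 9: B@(0,1) -> caps B=1 W=0

Answer: 1 0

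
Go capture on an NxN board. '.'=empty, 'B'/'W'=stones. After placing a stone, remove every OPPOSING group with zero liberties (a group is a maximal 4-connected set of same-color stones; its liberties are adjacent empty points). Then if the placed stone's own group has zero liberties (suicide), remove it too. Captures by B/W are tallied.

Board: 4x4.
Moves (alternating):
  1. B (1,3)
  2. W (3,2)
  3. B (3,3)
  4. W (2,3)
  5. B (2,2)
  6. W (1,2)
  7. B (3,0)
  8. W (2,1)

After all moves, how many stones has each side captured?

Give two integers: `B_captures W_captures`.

Move 1: B@(1,3) -> caps B=0 W=0
Move 2: W@(3,2) -> caps B=0 W=0
Move 3: B@(3,3) -> caps B=0 W=0
Move 4: W@(2,3) -> caps B=0 W=1
Move 5: B@(2,2) -> caps B=0 W=1
Move 6: W@(1,2) -> caps B=0 W=1
Move 7: B@(3,0) -> caps B=0 W=1
Move 8: W@(2,1) -> caps B=0 W=2

Answer: 0 2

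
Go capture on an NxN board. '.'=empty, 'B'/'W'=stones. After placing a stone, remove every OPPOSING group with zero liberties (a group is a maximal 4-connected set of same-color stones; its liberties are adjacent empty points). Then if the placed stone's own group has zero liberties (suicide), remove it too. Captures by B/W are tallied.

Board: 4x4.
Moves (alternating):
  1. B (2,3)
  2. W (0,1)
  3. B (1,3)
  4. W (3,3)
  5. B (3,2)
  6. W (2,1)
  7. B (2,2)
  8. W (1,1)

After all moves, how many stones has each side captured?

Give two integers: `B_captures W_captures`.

Answer: 1 0

Derivation:
Move 1: B@(2,3) -> caps B=0 W=0
Move 2: W@(0,1) -> caps B=0 W=0
Move 3: B@(1,3) -> caps B=0 W=0
Move 4: W@(3,3) -> caps B=0 W=0
Move 5: B@(3,2) -> caps B=1 W=0
Move 6: W@(2,1) -> caps B=1 W=0
Move 7: B@(2,2) -> caps B=1 W=0
Move 8: W@(1,1) -> caps B=1 W=0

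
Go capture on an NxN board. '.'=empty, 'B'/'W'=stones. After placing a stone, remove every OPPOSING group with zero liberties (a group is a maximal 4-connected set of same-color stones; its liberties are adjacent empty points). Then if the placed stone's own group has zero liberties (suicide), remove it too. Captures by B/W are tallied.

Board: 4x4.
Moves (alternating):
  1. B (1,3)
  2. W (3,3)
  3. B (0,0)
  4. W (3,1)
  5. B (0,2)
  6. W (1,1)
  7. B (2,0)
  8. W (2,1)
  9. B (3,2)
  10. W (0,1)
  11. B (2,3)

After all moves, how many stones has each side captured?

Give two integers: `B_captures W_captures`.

Answer: 1 0

Derivation:
Move 1: B@(1,3) -> caps B=0 W=0
Move 2: W@(3,3) -> caps B=0 W=0
Move 3: B@(0,0) -> caps B=0 W=0
Move 4: W@(3,1) -> caps B=0 W=0
Move 5: B@(0,2) -> caps B=0 W=0
Move 6: W@(1,1) -> caps B=0 W=0
Move 7: B@(2,0) -> caps B=0 W=0
Move 8: W@(2,1) -> caps B=0 W=0
Move 9: B@(3,2) -> caps B=0 W=0
Move 10: W@(0,1) -> caps B=0 W=0
Move 11: B@(2,3) -> caps B=1 W=0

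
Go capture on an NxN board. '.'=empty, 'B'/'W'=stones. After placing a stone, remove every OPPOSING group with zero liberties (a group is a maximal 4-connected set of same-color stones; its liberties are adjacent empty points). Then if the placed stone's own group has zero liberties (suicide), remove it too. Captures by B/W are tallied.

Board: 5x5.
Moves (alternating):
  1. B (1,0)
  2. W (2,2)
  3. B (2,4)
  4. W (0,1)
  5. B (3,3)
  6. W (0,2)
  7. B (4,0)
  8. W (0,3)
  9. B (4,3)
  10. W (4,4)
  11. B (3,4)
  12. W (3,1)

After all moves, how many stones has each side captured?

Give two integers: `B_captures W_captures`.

Answer: 1 0

Derivation:
Move 1: B@(1,0) -> caps B=0 W=0
Move 2: W@(2,2) -> caps B=0 W=0
Move 3: B@(2,4) -> caps B=0 W=0
Move 4: W@(0,1) -> caps B=0 W=0
Move 5: B@(3,3) -> caps B=0 W=0
Move 6: W@(0,2) -> caps B=0 W=0
Move 7: B@(4,0) -> caps B=0 W=0
Move 8: W@(0,3) -> caps B=0 W=0
Move 9: B@(4,3) -> caps B=0 W=0
Move 10: W@(4,4) -> caps B=0 W=0
Move 11: B@(3,4) -> caps B=1 W=0
Move 12: W@(3,1) -> caps B=1 W=0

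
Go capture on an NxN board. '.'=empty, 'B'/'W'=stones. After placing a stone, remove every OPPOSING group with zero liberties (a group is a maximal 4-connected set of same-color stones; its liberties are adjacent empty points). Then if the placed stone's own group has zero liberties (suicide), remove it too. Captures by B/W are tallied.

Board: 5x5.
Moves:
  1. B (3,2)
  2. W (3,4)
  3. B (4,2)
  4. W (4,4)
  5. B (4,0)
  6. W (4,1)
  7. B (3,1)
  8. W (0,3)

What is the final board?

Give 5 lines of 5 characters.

Answer: ...W.
.....
.....
.BB.W
B.B.W

Derivation:
Move 1: B@(3,2) -> caps B=0 W=0
Move 2: W@(3,4) -> caps B=0 W=0
Move 3: B@(4,2) -> caps B=0 W=0
Move 4: W@(4,4) -> caps B=0 W=0
Move 5: B@(4,0) -> caps B=0 W=0
Move 6: W@(4,1) -> caps B=0 W=0
Move 7: B@(3,1) -> caps B=1 W=0
Move 8: W@(0,3) -> caps B=1 W=0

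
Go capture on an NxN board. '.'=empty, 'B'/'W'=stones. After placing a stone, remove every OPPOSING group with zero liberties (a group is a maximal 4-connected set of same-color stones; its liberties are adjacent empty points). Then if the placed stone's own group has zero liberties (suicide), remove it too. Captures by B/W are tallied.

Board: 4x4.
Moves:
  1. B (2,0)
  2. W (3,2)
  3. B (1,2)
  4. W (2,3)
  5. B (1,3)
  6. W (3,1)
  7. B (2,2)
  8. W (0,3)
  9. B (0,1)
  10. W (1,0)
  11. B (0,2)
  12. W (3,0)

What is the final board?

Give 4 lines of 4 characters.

Move 1: B@(2,0) -> caps B=0 W=0
Move 2: W@(3,2) -> caps B=0 W=0
Move 3: B@(1,2) -> caps B=0 W=0
Move 4: W@(2,3) -> caps B=0 W=0
Move 5: B@(1,3) -> caps B=0 W=0
Move 6: W@(3,1) -> caps B=0 W=0
Move 7: B@(2,2) -> caps B=0 W=0
Move 8: W@(0,3) -> caps B=0 W=0
Move 9: B@(0,1) -> caps B=0 W=0
Move 10: W@(1,0) -> caps B=0 W=0
Move 11: B@(0,2) -> caps B=1 W=0
Move 12: W@(3,0) -> caps B=1 W=0

Answer: .BB.
W.BB
B.BW
WWW.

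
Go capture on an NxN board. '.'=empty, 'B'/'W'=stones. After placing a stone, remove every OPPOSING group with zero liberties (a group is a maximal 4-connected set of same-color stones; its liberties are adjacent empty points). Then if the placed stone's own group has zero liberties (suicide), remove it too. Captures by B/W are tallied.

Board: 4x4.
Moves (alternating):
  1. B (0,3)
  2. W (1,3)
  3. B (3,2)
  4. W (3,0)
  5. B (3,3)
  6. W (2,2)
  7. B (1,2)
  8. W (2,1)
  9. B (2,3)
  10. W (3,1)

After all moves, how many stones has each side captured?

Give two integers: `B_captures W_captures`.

Answer: 1 0

Derivation:
Move 1: B@(0,3) -> caps B=0 W=0
Move 2: W@(1,3) -> caps B=0 W=0
Move 3: B@(3,2) -> caps B=0 W=0
Move 4: W@(3,0) -> caps B=0 W=0
Move 5: B@(3,3) -> caps B=0 W=0
Move 6: W@(2,2) -> caps B=0 W=0
Move 7: B@(1,2) -> caps B=0 W=0
Move 8: W@(2,1) -> caps B=0 W=0
Move 9: B@(2,3) -> caps B=1 W=0
Move 10: W@(3,1) -> caps B=1 W=0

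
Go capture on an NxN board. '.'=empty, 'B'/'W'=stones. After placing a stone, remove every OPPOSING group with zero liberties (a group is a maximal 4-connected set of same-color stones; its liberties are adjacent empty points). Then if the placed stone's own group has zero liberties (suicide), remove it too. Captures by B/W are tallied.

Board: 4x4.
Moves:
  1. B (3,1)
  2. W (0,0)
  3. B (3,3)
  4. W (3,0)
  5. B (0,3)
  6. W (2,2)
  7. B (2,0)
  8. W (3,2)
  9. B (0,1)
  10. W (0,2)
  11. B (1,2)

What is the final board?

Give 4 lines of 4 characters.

Move 1: B@(3,1) -> caps B=0 W=0
Move 2: W@(0,0) -> caps B=0 W=0
Move 3: B@(3,3) -> caps B=0 W=0
Move 4: W@(3,0) -> caps B=0 W=0
Move 5: B@(0,3) -> caps B=0 W=0
Move 6: W@(2,2) -> caps B=0 W=0
Move 7: B@(2,0) -> caps B=1 W=0
Move 8: W@(3,2) -> caps B=1 W=0
Move 9: B@(0,1) -> caps B=1 W=0
Move 10: W@(0,2) -> caps B=1 W=0
Move 11: B@(1,2) -> caps B=2 W=0

Answer: WB.B
..B.
B.W.
.BWB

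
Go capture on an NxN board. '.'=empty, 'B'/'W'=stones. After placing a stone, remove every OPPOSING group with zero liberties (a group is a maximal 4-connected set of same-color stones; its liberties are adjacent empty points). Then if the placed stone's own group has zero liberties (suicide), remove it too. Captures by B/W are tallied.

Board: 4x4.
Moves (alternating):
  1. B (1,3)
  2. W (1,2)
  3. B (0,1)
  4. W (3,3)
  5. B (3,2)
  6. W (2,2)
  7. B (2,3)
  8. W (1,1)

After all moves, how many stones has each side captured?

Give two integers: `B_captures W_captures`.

Answer: 1 0

Derivation:
Move 1: B@(1,3) -> caps B=0 W=0
Move 2: W@(1,2) -> caps B=0 W=0
Move 3: B@(0,1) -> caps B=0 W=0
Move 4: W@(3,3) -> caps B=0 W=0
Move 5: B@(3,2) -> caps B=0 W=0
Move 6: W@(2,2) -> caps B=0 W=0
Move 7: B@(2,3) -> caps B=1 W=0
Move 8: W@(1,1) -> caps B=1 W=0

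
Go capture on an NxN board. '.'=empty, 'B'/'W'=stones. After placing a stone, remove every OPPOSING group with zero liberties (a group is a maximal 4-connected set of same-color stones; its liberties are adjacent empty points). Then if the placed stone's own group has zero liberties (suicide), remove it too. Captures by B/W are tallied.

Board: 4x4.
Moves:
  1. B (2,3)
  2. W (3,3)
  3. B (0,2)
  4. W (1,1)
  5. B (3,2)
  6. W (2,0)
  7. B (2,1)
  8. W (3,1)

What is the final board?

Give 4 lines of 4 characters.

Move 1: B@(2,3) -> caps B=0 W=0
Move 2: W@(3,3) -> caps B=0 W=0
Move 3: B@(0,2) -> caps B=0 W=0
Move 4: W@(1,1) -> caps B=0 W=0
Move 5: B@(3,2) -> caps B=1 W=0
Move 6: W@(2,0) -> caps B=1 W=0
Move 7: B@(2,1) -> caps B=1 W=0
Move 8: W@(3,1) -> caps B=1 W=0

Answer: ..B.
.W..
WB.B
.WB.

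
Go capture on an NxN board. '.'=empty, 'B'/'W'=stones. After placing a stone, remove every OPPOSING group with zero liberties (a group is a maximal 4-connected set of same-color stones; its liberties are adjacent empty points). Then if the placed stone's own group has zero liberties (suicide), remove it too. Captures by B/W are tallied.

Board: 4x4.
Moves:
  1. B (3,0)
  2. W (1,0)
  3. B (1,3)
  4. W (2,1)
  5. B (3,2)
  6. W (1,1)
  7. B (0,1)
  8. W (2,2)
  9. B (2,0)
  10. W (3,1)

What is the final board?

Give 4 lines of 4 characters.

Move 1: B@(3,0) -> caps B=0 W=0
Move 2: W@(1,0) -> caps B=0 W=0
Move 3: B@(1,3) -> caps B=0 W=0
Move 4: W@(2,1) -> caps B=0 W=0
Move 5: B@(3,2) -> caps B=0 W=0
Move 6: W@(1,1) -> caps B=0 W=0
Move 7: B@(0,1) -> caps B=0 W=0
Move 8: W@(2,2) -> caps B=0 W=0
Move 9: B@(2,0) -> caps B=0 W=0
Move 10: W@(3,1) -> caps B=0 W=2

Answer: .B..
WW.B
.WW.
.WB.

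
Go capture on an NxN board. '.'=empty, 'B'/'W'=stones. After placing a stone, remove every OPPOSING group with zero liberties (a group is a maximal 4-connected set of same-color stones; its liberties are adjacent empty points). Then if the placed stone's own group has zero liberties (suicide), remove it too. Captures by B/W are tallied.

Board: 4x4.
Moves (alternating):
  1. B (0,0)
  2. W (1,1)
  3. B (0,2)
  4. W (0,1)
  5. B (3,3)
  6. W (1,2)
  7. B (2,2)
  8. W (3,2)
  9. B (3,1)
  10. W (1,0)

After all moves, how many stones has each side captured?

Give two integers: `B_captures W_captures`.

Answer: 1 1

Derivation:
Move 1: B@(0,0) -> caps B=0 W=0
Move 2: W@(1,1) -> caps B=0 W=0
Move 3: B@(0,2) -> caps B=0 W=0
Move 4: W@(0,1) -> caps B=0 W=0
Move 5: B@(3,3) -> caps B=0 W=0
Move 6: W@(1,2) -> caps B=0 W=0
Move 7: B@(2,2) -> caps B=0 W=0
Move 8: W@(3,2) -> caps B=0 W=0
Move 9: B@(3,1) -> caps B=1 W=0
Move 10: W@(1,0) -> caps B=1 W=1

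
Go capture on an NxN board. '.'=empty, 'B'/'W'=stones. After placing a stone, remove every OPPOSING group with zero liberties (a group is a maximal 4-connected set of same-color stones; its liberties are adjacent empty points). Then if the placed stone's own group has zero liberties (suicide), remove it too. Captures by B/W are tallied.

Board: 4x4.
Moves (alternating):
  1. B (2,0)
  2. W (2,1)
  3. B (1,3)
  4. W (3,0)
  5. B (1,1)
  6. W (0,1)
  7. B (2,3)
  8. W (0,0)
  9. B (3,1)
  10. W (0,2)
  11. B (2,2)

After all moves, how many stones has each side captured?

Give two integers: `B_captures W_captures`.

Answer: 2 0

Derivation:
Move 1: B@(2,0) -> caps B=0 W=0
Move 2: W@(2,1) -> caps B=0 W=0
Move 3: B@(1,3) -> caps B=0 W=0
Move 4: W@(3,0) -> caps B=0 W=0
Move 5: B@(1,1) -> caps B=0 W=0
Move 6: W@(0,1) -> caps B=0 W=0
Move 7: B@(2,3) -> caps B=0 W=0
Move 8: W@(0,0) -> caps B=0 W=0
Move 9: B@(3,1) -> caps B=1 W=0
Move 10: W@(0,2) -> caps B=1 W=0
Move 11: B@(2,2) -> caps B=2 W=0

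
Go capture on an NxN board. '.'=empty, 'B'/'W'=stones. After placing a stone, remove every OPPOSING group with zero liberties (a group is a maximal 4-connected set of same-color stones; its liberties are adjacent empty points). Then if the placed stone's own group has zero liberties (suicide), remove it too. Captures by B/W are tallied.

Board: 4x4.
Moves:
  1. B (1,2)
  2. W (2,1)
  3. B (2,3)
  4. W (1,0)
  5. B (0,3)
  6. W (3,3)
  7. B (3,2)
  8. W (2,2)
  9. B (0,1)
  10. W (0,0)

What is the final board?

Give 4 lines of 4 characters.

Answer: WB.B
W.B.
.WWB
..B.

Derivation:
Move 1: B@(1,2) -> caps B=0 W=0
Move 2: W@(2,1) -> caps B=0 W=0
Move 3: B@(2,3) -> caps B=0 W=0
Move 4: W@(1,0) -> caps B=0 W=0
Move 5: B@(0,3) -> caps B=0 W=0
Move 6: W@(3,3) -> caps B=0 W=0
Move 7: B@(3,2) -> caps B=1 W=0
Move 8: W@(2,2) -> caps B=1 W=0
Move 9: B@(0,1) -> caps B=1 W=0
Move 10: W@(0,0) -> caps B=1 W=0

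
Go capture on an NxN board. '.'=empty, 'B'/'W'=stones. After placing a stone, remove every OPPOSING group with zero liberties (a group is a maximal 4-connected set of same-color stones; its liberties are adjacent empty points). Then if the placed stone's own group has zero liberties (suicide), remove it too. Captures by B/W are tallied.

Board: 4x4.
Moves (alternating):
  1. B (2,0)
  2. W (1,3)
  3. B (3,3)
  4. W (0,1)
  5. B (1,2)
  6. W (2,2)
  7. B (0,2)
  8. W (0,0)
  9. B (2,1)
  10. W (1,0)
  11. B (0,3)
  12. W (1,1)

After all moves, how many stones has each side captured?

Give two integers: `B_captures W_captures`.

Move 1: B@(2,0) -> caps B=0 W=0
Move 2: W@(1,3) -> caps B=0 W=0
Move 3: B@(3,3) -> caps B=0 W=0
Move 4: W@(0,1) -> caps B=0 W=0
Move 5: B@(1,2) -> caps B=0 W=0
Move 6: W@(2,2) -> caps B=0 W=0
Move 7: B@(0,2) -> caps B=0 W=0
Move 8: W@(0,0) -> caps B=0 W=0
Move 9: B@(2,1) -> caps B=0 W=0
Move 10: W@(1,0) -> caps B=0 W=0
Move 11: B@(0,3) -> caps B=0 W=0
Move 12: W@(1,1) -> caps B=0 W=3

Answer: 0 3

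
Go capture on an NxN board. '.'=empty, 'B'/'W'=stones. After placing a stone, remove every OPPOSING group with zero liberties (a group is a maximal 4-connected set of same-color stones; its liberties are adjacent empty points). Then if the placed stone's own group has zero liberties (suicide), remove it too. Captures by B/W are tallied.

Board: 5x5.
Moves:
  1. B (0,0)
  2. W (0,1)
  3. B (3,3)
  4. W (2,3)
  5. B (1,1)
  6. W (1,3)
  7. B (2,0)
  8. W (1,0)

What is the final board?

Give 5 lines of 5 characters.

Answer: .W...
WB.W.
B..W.
...B.
.....

Derivation:
Move 1: B@(0,0) -> caps B=0 W=0
Move 2: W@(0,1) -> caps B=0 W=0
Move 3: B@(3,3) -> caps B=0 W=0
Move 4: W@(2,3) -> caps B=0 W=0
Move 5: B@(1,1) -> caps B=0 W=0
Move 6: W@(1,3) -> caps B=0 W=0
Move 7: B@(2,0) -> caps B=0 W=0
Move 8: W@(1,0) -> caps B=0 W=1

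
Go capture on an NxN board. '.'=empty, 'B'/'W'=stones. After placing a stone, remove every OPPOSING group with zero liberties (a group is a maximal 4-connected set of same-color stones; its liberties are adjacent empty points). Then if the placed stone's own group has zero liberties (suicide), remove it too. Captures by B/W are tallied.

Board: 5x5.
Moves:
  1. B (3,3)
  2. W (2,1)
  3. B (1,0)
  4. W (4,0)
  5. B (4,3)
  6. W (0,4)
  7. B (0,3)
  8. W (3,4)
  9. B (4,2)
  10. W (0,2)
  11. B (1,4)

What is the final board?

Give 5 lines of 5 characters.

Move 1: B@(3,3) -> caps B=0 W=0
Move 2: W@(2,1) -> caps B=0 W=0
Move 3: B@(1,0) -> caps B=0 W=0
Move 4: W@(4,0) -> caps B=0 W=0
Move 5: B@(4,3) -> caps B=0 W=0
Move 6: W@(0,4) -> caps B=0 W=0
Move 7: B@(0,3) -> caps B=0 W=0
Move 8: W@(3,4) -> caps B=0 W=0
Move 9: B@(4,2) -> caps B=0 W=0
Move 10: W@(0,2) -> caps B=0 W=0
Move 11: B@(1,4) -> caps B=1 W=0

Answer: ..WB.
B...B
.W...
...BW
W.BB.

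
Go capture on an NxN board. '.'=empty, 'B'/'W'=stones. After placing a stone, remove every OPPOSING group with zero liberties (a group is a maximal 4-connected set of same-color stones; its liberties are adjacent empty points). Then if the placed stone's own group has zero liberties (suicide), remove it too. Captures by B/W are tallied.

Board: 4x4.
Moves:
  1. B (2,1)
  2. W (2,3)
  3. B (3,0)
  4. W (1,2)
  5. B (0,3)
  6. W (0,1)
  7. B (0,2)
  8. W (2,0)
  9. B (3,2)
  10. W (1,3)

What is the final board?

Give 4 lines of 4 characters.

Answer: .W..
..WW
WB.W
B.B.

Derivation:
Move 1: B@(2,1) -> caps B=0 W=0
Move 2: W@(2,3) -> caps B=0 W=0
Move 3: B@(3,0) -> caps B=0 W=0
Move 4: W@(1,2) -> caps B=0 W=0
Move 5: B@(0,3) -> caps B=0 W=0
Move 6: W@(0,1) -> caps B=0 W=0
Move 7: B@(0,2) -> caps B=0 W=0
Move 8: W@(2,0) -> caps B=0 W=0
Move 9: B@(3,2) -> caps B=0 W=0
Move 10: W@(1,3) -> caps B=0 W=2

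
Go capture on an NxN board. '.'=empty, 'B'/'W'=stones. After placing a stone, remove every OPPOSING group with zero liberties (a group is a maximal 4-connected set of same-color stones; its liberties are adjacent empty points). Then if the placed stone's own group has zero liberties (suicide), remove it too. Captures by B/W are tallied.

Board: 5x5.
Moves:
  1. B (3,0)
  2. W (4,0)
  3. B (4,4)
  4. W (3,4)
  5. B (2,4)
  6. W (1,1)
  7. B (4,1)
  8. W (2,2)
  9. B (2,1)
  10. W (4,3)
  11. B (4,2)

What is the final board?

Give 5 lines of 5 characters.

Answer: .....
.W...
.BW.B
B...W
.BBW.

Derivation:
Move 1: B@(3,0) -> caps B=0 W=0
Move 2: W@(4,0) -> caps B=0 W=0
Move 3: B@(4,4) -> caps B=0 W=0
Move 4: W@(3,4) -> caps B=0 W=0
Move 5: B@(2,4) -> caps B=0 W=0
Move 6: W@(1,1) -> caps B=0 W=0
Move 7: B@(4,1) -> caps B=1 W=0
Move 8: W@(2,2) -> caps B=1 W=0
Move 9: B@(2,1) -> caps B=1 W=0
Move 10: W@(4,3) -> caps B=1 W=1
Move 11: B@(4,2) -> caps B=1 W=1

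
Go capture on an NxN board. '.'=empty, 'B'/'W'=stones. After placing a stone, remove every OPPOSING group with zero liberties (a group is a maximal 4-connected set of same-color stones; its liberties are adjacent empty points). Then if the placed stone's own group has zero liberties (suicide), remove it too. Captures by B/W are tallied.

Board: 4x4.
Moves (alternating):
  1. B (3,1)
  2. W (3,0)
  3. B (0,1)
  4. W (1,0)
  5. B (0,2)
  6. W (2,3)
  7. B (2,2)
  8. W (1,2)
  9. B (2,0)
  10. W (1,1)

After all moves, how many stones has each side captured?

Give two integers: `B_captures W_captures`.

Answer: 1 0

Derivation:
Move 1: B@(3,1) -> caps B=0 W=0
Move 2: W@(3,0) -> caps B=0 W=0
Move 3: B@(0,1) -> caps B=0 W=0
Move 4: W@(1,0) -> caps B=0 W=0
Move 5: B@(0,2) -> caps B=0 W=0
Move 6: W@(2,3) -> caps B=0 W=0
Move 7: B@(2,2) -> caps B=0 W=0
Move 8: W@(1,2) -> caps B=0 W=0
Move 9: B@(2,0) -> caps B=1 W=0
Move 10: W@(1,1) -> caps B=1 W=0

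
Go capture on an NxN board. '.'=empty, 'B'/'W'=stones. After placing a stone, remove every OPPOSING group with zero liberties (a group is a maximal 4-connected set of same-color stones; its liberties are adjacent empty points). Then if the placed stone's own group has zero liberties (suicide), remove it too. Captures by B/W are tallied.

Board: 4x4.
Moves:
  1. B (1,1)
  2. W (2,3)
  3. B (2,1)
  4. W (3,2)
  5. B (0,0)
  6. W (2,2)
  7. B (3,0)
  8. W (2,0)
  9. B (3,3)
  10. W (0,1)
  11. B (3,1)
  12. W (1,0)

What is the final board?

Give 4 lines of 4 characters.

Answer: .W..
WB..
WBWW
BBW.

Derivation:
Move 1: B@(1,1) -> caps B=0 W=0
Move 2: W@(2,3) -> caps B=0 W=0
Move 3: B@(2,1) -> caps B=0 W=0
Move 4: W@(3,2) -> caps B=0 W=0
Move 5: B@(0,0) -> caps B=0 W=0
Move 6: W@(2,2) -> caps B=0 W=0
Move 7: B@(3,0) -> caps B=0 W=0
Move 8: W@(2,0) -> caps B=0 W=0
Move 9: B@(3,3) -> caps B=0 W=0
Move 10: W@(0,1) -> caps B=0 W=0
Move 11: B@(3,1) -> caps B=0 W=0
Move 12: W@(1,0) -> caps B=0 W=1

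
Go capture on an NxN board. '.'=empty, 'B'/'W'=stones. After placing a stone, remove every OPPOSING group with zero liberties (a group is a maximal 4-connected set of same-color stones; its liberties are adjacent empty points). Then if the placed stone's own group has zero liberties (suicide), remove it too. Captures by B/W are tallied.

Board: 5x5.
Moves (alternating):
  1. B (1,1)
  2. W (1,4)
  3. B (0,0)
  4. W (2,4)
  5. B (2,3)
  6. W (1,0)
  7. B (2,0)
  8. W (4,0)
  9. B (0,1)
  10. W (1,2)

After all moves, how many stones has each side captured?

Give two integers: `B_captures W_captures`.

Move 1: B@(1,1) -> caps B=0 W=0
Move 2: W@(1,4) -> caps B=0 W=0
Move 3: B@(0,0) -> caps B=0 W=0
Move 4: W@(2,4) -> caps B=0 W=0
Move 5: B@(2,3) -> caps B=0 W=0
Move 6: W@(1,0) -> caps B=0 W=0
Move 7: B@(2,0) -> caps B=1 W=0
Move 8: W@(4,0) -> caps B=1 W=0
Move 9: B@(0,1) -> caps B=1 W=0
Move 10: W@(1,2) -> caps B=1 W=0

Answer: 1 0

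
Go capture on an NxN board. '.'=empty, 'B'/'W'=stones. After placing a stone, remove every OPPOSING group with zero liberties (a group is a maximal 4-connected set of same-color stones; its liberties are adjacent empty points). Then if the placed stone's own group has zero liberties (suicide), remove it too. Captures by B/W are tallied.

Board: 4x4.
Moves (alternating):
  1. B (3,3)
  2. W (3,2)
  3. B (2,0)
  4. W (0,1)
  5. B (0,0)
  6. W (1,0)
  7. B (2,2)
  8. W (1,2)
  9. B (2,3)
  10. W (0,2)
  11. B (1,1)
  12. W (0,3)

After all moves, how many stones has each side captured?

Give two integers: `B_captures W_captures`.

Answer: 0 1

Derivation:
Move 1: B@(3,3) -> caps B=0 W=0
Move 2: W@(3,2) -> caps B=0 W=0
Move 3: B@(2,0) -> caps B=0 W=0
Move 4: W@(0,1) -> caps B=0 W=0
Move 5: B@(0,0) -> caps B=0 W=0
Move 6: W@(1,0) -> caps B=0 W=1
Move 7: B@(2,2) -> caps B=0 W=1
Move 8: W@(1,2) -> caps B=0 W=1
Move 9: B@(2,3) -> caps B=0 W=1
Move 10: W@(0,2) -> caps B=0 W=1
Move 11: B@(1,1) -> caps B=0 W=1
Move 12: W@(0,3) -> caps B=0 W=1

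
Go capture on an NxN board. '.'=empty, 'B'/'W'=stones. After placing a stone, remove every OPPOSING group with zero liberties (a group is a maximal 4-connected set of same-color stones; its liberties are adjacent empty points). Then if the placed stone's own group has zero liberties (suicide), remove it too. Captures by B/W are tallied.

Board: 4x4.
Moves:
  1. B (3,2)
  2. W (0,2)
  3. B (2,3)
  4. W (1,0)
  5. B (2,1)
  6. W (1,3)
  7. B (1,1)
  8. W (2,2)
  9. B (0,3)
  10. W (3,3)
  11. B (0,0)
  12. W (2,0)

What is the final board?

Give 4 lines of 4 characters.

Answer: B.W.
WB.W
WBW.
..BW

Derivation:
Move 1: B@(3,2) -> caps B=0 W=0
Move 2: W@(0,2) -> caps B=0 W=0
Move 3: B@(2,3) -> caps B=0 W=0
Move 4: W@(1,0) -> caps B=0 W=0
Move 5: B@(2,1) -> caps B=0 W=0
Move 6: W@(1,3) -> caps B=0 W=0
Move 7: B@(1,1) -> caps B=0 W=0
Move 8: W@(2,2) -> caps B=0 W=0
Move 9: B@(0,3) -> caps B=0 W=0
Move 10: W@(3,3) -> caps B=0 W=1
Move 11: B@(0,0) -> caps B=0 W=1
Move 12: W@(2,0) -> caps B=0 W=1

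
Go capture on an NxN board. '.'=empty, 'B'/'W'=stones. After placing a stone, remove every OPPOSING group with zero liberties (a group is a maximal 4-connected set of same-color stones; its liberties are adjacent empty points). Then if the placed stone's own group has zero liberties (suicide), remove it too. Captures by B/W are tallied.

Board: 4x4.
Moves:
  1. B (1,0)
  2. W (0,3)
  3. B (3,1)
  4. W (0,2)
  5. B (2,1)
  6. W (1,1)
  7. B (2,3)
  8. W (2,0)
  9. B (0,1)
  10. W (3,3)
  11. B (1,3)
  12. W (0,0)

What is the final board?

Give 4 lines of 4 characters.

Answer: W.WW
.W.B
WB.B
.B.W

Derivation:
Move 1: B@(1,0) -> caps B=0 W=0
Move 2: W@(0,3) -> caps B=0 W=0
Move 3: B@(3,1) -> caps B=0 W=0
Move 4: W@(0,2) -> caps B=0 W=0
Move 5: B@(2,1) -> caps B=0 W=0
Move 6: W@(1,1) -> caps B=0 W=0
Move 7: B@(2,3) -> caps B=0 W=0
Move 8: W@(2,0) -> caps B=0 W=0
Move 9: B@(0,1) -> caps B=0 W=0
Move 10: W@(3,3) -> caps B=0 W=0
Move 11: B@(1,3) -> caps B=0 W=0
Move 12: W@(0,0) -> caps B=0 W=2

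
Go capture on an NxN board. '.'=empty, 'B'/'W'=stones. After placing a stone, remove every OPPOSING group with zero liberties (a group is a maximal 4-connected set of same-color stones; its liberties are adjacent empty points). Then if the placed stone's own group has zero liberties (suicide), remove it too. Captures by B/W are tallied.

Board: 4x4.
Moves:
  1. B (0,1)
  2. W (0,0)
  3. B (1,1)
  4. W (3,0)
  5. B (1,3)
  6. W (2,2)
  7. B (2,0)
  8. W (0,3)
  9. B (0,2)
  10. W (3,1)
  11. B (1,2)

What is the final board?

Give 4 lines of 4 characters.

Answer: WBB.
.BBB
B.W.
WW..

Derivation:
Move 1: B@(0,1) -> caps B=0 W=0
Move 2: W@(0,0) -> caps B=0 W=0
Move 3: B@(1,1) -> caps B=0 W=0
Move 4: W@(3,0) -> caps B=0 W=0
Move 5: B@(1,3) -> caps B=0 W=0
Move 6: W@(2,2) -> caps B=0 W=0
Move 7: B@(2,0) -> caps B=0 W=0
Move 8: W@(0,3) -> caps B=0 W=0
Move 9: B@(0,2) -> caps B=1 W=0
Move 10: W@(3,1) -> caps B=1 W=0
Move 11: B@(1,2) -> caps B=1 W=0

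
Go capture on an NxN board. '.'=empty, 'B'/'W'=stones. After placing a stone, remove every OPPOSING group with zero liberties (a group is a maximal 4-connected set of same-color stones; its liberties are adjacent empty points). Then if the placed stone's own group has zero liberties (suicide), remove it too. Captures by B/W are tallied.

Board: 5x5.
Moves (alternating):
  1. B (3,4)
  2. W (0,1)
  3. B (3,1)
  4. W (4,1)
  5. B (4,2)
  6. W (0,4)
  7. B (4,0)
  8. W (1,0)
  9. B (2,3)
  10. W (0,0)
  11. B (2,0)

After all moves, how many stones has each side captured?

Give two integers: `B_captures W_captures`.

Answer: 1 0

Derivation:
Move 1: B@(3,4) -> caps B=0 W=0
Move 2: W@(0,1) -> caps B=0 W=0
Move 3: B@(3,1) -> caps B=0 W=0
Move 4: W@(4,1) -> caps B=0 W=0
Move 5: B@(4,2) -> caps B=0 W=0
Move 6: W@(0,4) -> caps B=0 W=0
Move 7: B@(4,0) -> caps B=1 W=0
Move 8: W@(1,0) -> caps B=1 W=0
Move 9: B@(2,3) -> caps B=1 W=0
Move 10: W@(0,0) -> caps B=1 W=0
Move 11: B@(2,0) -> caps B=1 W=0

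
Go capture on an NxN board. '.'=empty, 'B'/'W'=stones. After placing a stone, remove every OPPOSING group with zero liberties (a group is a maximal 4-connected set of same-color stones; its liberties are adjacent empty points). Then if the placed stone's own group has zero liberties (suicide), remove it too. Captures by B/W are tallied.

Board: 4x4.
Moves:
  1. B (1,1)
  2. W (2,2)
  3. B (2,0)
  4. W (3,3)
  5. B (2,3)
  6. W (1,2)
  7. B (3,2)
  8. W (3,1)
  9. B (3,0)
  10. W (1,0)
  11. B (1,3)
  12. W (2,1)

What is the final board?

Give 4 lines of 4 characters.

Answer: ....
WBWB
.WWB
.WB.

Derivation:
Move 1: B@(1,1) -> caps B=0 W=0
Move 2: W@(2,2) -> caps B=0 W=0
Move 3: B@(2,0) -> caps B=0 W=0
Move 4: W@(3,3) -> caps B=0 W=0
Move 5: B@(2,3) -> caps B=0 W=0
Move 6: W@(1,2) -> caps B=0 W=0
Move 7: B@(3,2) -> caps B=1 W=0
Move 8: W@(3,1) -> caps B=1 W=0
Move 9: B@(3,0) -> caps B=1 W=0
Move 10: W@(1,0) -> caps B=1 W=0
Move 11: B@(1,3) -> caps B=1 W=0
Move 12: W@(2,1) -> caps B=1 W=2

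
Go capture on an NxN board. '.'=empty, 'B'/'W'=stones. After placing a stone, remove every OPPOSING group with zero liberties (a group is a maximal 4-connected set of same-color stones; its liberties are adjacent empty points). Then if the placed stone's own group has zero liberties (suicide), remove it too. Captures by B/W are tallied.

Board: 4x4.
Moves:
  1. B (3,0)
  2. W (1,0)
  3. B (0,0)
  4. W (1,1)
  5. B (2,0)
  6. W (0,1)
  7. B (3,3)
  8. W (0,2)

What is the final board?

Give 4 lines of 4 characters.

Answer: .WW.
WW..
B...
B..B

Derivation:
Move 1: B@(3,0) -> caps B=0 W=0
Move 2: W@(1,0) -> caps B=0 W=0
Move 3: B@(0,0) -> caps B=0 W=0
Move 4: W@(1,1) -> caps B=0 W=0
Move 5: B@(2,0) -> caps B=0 W=0
Move 6: W@(0,1) -> caps B=0 W=1
Move 7: B@(3,3) -> caps B=0 W=1
Move 8: W@(0,2) -> caps B=0 W=1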